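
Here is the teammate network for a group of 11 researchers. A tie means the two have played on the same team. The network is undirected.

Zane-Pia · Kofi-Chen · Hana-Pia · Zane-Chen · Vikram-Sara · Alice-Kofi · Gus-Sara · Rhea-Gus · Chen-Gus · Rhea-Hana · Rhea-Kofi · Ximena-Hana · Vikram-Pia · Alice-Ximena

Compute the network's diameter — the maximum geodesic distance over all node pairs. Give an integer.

4

Eccentricity of each node (its greatest distance to any other): Alice:4, Chen:3, Gus:3, Hana:3, Kofi:4, Pia:3, Rhea:3, Sara:4, Vikram:4, Ximena:4, Zane:3.
The maximum eccentricity is 4, realized for instance by the pair Vikram–Kofi via Vikram – Sara – Gus – Rhea – Kofi. So the diameter is 4.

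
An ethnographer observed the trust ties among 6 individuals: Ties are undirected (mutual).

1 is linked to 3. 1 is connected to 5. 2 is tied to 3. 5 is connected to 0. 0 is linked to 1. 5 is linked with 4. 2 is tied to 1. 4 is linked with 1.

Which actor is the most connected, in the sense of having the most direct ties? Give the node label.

1

Degrees — 0:2, 1:5, 2:2, 3:2, 4:2, 5:3.
The maximum is 5, attained only by 1.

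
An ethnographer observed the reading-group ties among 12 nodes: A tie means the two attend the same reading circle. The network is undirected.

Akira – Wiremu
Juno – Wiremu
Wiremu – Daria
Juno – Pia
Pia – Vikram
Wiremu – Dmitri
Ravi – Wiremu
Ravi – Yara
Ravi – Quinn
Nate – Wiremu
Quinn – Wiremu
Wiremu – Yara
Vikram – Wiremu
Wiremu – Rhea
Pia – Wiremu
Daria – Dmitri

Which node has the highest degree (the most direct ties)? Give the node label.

Degrees — Akira:1, Daria:2, Dmitri:2, Juno:2, Nate:1, Pia:3, Quinn:2, Ravi:3, Rhea:1, Vikram:2, Wiremu:11, Yara:2.
The maximum is 11, attained only by Wiremu.

Wiremu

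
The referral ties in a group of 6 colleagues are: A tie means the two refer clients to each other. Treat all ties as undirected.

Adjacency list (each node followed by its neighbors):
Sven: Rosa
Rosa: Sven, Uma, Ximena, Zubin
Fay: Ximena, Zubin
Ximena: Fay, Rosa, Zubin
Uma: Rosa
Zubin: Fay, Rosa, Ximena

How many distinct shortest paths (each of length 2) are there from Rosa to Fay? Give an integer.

The shortest distance is 2. The length-2 paths are: Rosa–Ximena–Fay; Rosa–Zubin–Fay.
That gives 2 distinct shortest paths.

2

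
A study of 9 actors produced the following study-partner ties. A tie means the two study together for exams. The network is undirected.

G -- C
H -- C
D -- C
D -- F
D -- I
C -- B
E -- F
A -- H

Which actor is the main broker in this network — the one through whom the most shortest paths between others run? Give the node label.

C

Unnormalized betweenness of each node: A:0, B:0, C:21, D:17, E:0, F:7, G:0, H:7, I:0.
C has the largest value, 21, making it the main broker — the node through which the most shortest paths run.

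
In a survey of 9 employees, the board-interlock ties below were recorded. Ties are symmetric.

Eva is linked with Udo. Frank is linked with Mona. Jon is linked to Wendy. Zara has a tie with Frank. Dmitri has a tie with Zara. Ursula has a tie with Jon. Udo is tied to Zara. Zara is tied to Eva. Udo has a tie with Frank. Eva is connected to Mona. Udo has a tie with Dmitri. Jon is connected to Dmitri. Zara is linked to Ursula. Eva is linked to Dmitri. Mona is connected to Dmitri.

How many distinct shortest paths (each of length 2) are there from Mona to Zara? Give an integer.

The shortest distance is 2. The length-2 paths are: Mona–Frank–Zara; Mona–Dmitri–Zara; Mona–Eva–Zara.
That gives 3 distinct shortest paths.

3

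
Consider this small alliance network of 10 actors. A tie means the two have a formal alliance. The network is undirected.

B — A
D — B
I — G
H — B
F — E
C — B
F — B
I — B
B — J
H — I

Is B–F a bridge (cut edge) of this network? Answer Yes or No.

Without the B–F edge there is no alternate route between B and F, so the network disconnects. It is a bridge.

Yes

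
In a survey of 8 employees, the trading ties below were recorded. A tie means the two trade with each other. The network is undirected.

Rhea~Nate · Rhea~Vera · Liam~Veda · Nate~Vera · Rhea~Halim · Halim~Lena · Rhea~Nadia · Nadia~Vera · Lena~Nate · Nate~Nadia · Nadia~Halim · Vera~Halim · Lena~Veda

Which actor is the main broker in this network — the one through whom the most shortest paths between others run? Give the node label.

Lena

Unnormalized betweenness of each node: Halim:9/2, Lena:41/4, Liam:0, Nadia:1/4, Nate:9/2, Rhea:1/4, Veda:6, Vera:1/4.
Lena has the largest value, 41/4, making it the main broker — the node through which the most shortest paths run.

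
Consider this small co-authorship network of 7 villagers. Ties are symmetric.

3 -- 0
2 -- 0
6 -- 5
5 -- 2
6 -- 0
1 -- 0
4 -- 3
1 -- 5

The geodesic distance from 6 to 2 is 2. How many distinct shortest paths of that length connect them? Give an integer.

2

The shortest distance is 2. The length-2 paths are: 6–0–2; 6–5–2.
That gives 2 distinct shortest paths.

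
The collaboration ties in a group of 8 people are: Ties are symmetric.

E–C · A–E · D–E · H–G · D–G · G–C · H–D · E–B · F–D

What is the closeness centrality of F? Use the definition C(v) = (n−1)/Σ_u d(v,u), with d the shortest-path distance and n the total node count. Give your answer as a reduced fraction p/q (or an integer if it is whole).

Distances from F: A:3, B:3, C:3, D:1, E:2, G:2, H:2. Sum = 16.
n = 8, so closeness = 7/16.

7/16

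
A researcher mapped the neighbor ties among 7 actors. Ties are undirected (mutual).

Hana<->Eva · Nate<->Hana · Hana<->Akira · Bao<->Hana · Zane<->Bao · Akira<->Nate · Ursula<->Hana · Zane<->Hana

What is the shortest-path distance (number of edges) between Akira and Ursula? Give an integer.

One shortest route is Akira – Hana – Ursula, which uses 2 edges, and Akira and Ursula are not directly tied, so nothing shorter exists. So d(Akira,Ursula) = 2.

2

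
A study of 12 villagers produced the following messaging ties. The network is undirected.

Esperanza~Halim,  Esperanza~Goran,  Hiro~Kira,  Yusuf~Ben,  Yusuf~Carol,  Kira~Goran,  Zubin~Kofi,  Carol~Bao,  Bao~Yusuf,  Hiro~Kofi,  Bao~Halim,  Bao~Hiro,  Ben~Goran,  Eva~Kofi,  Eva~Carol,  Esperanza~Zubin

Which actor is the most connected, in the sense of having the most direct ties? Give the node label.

Degrees — Bao:4, Ben:2, Carol:3, Esperanza:3, Eva:2, Goran:3, Halim:2, Hiro:3, Kira:2, Kofi:3, Yusuf:3, Zubin:2.
The maximum is 4, attained only by Bao.

Bao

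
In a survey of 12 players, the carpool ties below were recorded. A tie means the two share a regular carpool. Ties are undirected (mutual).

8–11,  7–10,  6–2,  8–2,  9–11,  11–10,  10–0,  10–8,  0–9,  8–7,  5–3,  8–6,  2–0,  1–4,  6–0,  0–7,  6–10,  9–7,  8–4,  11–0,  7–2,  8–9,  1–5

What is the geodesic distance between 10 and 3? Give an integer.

One shortest route is 10 – 8 – 4 – 1 – 5 – 3, which uses 5 edges, and at distance 4 from 10 we only reach {5}, which does not include 3. So d(10,3) = 5.

5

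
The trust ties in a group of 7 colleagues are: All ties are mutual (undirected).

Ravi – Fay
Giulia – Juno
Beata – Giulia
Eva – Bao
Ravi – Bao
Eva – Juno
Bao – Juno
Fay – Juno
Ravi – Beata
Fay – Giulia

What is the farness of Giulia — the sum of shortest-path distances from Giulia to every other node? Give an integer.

Distances from Giulia: Bao:2, Beata:1, Eva:2, Fay:1, Juno:1, Ravi:2.
Sum = 2 + 1 + 2 + 1 + 1 + 2 = 9.

9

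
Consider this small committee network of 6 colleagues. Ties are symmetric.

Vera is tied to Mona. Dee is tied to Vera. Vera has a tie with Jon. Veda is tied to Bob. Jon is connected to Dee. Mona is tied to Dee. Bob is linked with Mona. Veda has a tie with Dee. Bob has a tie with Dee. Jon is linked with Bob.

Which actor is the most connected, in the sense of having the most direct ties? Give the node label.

Degrees — Bob:4, Dee:5, Jon:3, Mona:3, Veda:2, Vera:3.
The maximum is 5, attained only by Dee.

Dee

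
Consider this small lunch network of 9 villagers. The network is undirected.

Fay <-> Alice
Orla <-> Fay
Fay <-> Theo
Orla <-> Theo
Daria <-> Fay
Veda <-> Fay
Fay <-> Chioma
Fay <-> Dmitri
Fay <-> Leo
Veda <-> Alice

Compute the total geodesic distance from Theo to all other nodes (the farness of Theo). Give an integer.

Distances from Theo: Alice:2, Chioma:2, Daria:2, Dmitri:2, Fay:1, Leo:2, Orla:1, Veda:2.
Sum = 2 + 2 + 2 + 2 + 1 + 2 + 1 + 2 = 14.

14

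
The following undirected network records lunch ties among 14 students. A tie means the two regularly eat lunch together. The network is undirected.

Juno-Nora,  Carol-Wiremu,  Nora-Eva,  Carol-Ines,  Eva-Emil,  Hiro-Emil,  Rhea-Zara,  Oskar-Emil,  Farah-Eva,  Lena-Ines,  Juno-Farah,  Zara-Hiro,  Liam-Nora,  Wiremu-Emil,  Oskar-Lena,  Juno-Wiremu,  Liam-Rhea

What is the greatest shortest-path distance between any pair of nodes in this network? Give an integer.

Eccentricity of each node (its greatest distance to any other): Carol:5, Emil:3, Eva:4, Farah:4, Hiro:4, Ines:6, Juno:4, Lena:5, Liam:5, Nora:4, Oskar:4, Rhea:6, Wiremu:4, Zara:5.
The maximum eccentricity is 6, realized for instance by the pair Ines–Rhea via Ines – Carol – Wiremu – Emil – Hiro – Zara – Rhea. So the diameter is 6.

6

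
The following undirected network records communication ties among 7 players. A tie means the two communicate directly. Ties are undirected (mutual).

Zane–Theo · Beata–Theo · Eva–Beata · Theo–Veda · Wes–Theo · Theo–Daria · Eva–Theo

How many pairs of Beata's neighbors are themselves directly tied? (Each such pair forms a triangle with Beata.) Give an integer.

Beata's neighbors: Eva and Theo.
Neighbor pairs that are themselves tied: Beata–Eva–Theo. Each forms one triangle with Beata, for 1 in total.

1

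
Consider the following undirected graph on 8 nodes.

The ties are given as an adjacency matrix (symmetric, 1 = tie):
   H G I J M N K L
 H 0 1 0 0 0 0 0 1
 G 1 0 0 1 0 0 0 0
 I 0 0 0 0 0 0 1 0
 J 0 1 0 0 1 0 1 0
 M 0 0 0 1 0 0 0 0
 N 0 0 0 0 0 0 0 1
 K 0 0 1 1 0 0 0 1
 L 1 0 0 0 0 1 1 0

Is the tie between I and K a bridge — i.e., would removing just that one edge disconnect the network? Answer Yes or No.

Without the I–K edge there is no alternate route between I and K, so the network disconnects. It is a bridge.

Yes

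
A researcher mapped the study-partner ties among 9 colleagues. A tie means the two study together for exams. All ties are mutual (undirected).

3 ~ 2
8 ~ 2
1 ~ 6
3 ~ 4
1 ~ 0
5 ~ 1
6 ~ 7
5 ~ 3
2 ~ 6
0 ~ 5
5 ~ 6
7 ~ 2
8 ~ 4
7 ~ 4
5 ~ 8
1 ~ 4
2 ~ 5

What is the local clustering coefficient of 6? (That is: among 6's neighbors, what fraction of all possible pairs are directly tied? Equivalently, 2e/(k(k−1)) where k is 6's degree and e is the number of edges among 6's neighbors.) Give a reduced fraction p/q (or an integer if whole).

1/2

6's neighbors: 1, 2, 5, and 7 (k = 4).
Possible neighbor pairs: C(4,2) = 6. Edges among them: 1–5, 2–5, 2–7 → e = 3.
Clustering(6) = 3/6 = 1/2.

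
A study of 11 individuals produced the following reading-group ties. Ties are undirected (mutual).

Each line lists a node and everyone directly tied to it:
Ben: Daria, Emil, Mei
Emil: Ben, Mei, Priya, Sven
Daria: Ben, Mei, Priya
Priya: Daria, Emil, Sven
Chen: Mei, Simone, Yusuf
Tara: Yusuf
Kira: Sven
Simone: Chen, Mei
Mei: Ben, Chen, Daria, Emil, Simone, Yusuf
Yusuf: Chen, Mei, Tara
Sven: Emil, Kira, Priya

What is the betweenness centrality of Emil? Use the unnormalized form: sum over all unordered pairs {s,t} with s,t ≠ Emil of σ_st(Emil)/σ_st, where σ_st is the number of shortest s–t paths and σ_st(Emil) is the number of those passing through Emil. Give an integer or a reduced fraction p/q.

Pairs whose geodesics pass through Emil — Sven–Mei: 1; Sven–Tara: 1; Sven–Ben: 1; Sven–Yusuf: 1; Sven–Simone: 1; Sven–Chen: 1; Mei–Priya: 1/2; Mei–Kira: 1; Tara–Priya: 1/2; Tara–Kira: 1; Ben–Priya: 1/2; Ben–Kira: 1; Yusuf–Priya: 1/2; Yusuf–Kira: 1 … (+4 more pairs).
All other pairs contribute 0.
Summing the contributions gives betweenness(Emil) = 15.

15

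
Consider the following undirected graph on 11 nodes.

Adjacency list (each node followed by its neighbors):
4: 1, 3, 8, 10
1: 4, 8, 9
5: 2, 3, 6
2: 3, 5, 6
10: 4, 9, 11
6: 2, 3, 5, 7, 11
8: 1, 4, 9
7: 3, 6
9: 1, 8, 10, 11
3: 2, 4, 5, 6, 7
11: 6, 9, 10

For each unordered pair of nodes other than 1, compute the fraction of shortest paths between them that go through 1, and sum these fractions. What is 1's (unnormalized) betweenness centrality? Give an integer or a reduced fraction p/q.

Pairs whose geodesics pass through 1 — 4–9: 1/3; 9–3: 1/4.
All other pairs contribute 0.
Summing the contributions gives betweenness(1) = 7/12.

7/12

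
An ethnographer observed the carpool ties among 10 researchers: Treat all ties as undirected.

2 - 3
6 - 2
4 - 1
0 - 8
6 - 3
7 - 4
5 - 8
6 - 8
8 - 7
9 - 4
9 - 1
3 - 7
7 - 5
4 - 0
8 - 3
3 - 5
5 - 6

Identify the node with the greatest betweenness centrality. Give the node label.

Unnormalized betweenness of each node: 0:9/4, 1:0, 2:0, 3:79/12, 4:29/2, 5:13/12, 6:3/2, 7:51/4, 8:19/3, 9:0.
4 has the largest value, 29/2, making it the main broker — the node through which the most shortest paths run.

4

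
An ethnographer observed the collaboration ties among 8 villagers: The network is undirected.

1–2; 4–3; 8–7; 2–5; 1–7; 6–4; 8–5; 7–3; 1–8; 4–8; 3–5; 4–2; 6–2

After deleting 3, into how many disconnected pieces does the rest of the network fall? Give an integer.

1

3's neighbors (4, 5, and 7) remain reachable from one another through other ties, so the rest of the network stays in one piece.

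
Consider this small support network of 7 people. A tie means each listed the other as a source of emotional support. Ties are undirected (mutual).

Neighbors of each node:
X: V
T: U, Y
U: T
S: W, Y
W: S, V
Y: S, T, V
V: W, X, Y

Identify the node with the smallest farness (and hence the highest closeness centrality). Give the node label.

Farness (sum of distances to all others) for each node — S:12, T:12, U:17, V:10, W:13, X:15, Y:9.
The smallest farness is 9, for Y, so Y has the highest closeness.

Y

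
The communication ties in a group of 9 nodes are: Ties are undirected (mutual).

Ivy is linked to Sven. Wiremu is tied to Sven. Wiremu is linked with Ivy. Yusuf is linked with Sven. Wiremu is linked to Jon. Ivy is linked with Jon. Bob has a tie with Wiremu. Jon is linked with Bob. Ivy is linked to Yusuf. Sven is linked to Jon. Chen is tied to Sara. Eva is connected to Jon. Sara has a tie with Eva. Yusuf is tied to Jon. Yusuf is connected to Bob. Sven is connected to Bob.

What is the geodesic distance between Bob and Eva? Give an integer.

2

One shortest route is Bob – Jon – Eva, which uses 2 edges, and Bob and Eva are not directly tied, so nothing shorter exists. So d(Bob,Eva) = 2.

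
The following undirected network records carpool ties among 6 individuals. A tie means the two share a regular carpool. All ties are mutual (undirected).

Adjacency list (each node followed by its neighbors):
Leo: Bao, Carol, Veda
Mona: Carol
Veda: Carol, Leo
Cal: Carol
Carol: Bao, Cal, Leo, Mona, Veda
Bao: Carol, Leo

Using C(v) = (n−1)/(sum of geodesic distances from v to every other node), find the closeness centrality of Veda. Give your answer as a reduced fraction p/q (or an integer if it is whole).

Distances from Veda: Bao:2, Cal:2, Carol:1, Leo:1, Mona:2. Sum = 8.
n = 6, so closeness = 5/8.

5/8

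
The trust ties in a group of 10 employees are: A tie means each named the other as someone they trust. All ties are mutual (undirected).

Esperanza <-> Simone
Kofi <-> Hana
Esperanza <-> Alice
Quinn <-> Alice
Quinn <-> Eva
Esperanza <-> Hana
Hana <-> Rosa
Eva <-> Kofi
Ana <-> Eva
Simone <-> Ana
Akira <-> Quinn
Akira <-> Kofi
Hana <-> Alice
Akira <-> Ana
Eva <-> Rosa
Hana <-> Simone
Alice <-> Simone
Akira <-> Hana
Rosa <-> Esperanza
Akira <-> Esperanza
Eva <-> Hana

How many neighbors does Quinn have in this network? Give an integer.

Quinn is directly tied to Akira, Alice, and Eva. That is 3 neighbors, so the degree of Quinn is 3.

3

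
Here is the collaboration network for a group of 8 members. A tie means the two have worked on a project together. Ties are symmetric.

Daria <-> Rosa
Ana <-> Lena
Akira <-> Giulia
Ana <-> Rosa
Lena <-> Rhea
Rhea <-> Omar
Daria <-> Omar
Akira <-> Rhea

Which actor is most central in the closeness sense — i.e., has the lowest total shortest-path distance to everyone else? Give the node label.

Farness (sum of distances to all others) for each node — Akira:16, Ana:16, Daria:16, Giulia:22, Lena:14, Omar:14, Rhea:12, Rosa:18.
The smallest farness is 12, for Rhea, so Rhea has the highest closeness.

Rhea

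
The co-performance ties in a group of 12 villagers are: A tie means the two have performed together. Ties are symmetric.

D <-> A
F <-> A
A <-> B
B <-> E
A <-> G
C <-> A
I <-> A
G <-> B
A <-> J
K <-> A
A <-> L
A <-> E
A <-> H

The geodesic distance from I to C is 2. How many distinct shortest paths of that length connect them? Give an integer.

The shortest distance is 2, and the only length-2 path is I–A–C. So there is exactly 1 shortest path.

1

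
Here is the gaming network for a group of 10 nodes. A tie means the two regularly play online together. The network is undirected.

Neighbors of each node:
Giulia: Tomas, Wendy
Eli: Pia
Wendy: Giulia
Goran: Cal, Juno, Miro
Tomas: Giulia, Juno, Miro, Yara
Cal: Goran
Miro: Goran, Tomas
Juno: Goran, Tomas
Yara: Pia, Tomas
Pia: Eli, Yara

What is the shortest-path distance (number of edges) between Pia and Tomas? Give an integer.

2

One shortest route is Pia – Yara – Tomas, which uses 2 edges, and Pia and Tomas are not directly tied, so nothing shorter exists. So d(Pia,Tomas) = 2.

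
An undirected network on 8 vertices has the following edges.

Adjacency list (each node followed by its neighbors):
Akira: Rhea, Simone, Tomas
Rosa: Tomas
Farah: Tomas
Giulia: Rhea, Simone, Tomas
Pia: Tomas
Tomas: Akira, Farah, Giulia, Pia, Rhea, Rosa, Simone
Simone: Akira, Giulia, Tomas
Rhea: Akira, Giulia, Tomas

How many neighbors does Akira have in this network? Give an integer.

Akira is directly tied to Rhea, Simone, and Tomas. That is 3 neighbors, so the degree of Akira is 3.

3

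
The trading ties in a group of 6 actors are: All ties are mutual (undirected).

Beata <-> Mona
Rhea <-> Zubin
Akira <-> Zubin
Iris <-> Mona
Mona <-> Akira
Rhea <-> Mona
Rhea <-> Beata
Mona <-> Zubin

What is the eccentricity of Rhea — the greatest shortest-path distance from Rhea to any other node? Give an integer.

Distances from Rhea: Akira:2, Beata:1, Iris:2, Mona:1, Zubin:1.
The largest is 2 (to Iris and Akira), so the eccentricity of Rhea is 2.

2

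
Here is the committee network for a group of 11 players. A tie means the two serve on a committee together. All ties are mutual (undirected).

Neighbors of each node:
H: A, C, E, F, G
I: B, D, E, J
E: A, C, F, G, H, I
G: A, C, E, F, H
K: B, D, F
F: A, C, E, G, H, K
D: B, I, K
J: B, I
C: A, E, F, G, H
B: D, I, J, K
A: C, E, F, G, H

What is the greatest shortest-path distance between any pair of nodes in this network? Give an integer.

3

Eccentricity of each node (its greatest distance to any other): A:3, B:3, C:3, D:3, E:2, F:3, G:3, H:3, I:2, J:3, K:2.
The maximum eccentricity is 3, realized for instance by the pair B–C via B – K – F – C. So the diameter is 3.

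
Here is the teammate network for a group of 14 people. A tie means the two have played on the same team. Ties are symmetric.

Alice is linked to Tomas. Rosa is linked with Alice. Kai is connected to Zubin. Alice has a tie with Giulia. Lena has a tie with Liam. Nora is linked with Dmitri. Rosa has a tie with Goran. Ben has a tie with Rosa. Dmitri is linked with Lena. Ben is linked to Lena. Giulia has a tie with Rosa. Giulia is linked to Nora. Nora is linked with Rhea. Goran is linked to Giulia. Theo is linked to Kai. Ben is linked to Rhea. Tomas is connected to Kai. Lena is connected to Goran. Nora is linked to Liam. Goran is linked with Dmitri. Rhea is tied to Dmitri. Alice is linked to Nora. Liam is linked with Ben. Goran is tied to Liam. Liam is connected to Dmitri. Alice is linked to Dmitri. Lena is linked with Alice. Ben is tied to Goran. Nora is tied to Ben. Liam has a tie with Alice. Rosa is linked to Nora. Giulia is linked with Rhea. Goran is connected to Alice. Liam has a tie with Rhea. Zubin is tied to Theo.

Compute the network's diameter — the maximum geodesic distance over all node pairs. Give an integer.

5

Eccentricity of each node (its greatest distance to any other): Alice:3, Ben:5, Dmitri:4, Giulia:4, Goran:4, Kai:4, Lena:4, Liam:4, Nora:4, Rhea:5, Rosa:4, Theo:5, Tomas:3, Zubin:5.
The maximum eccentricity is 5, realized for instance by the pair Theo–Rhea via Theo – Kai – Tomas – Alice – Giulia – Rhea. So the diameter is 5.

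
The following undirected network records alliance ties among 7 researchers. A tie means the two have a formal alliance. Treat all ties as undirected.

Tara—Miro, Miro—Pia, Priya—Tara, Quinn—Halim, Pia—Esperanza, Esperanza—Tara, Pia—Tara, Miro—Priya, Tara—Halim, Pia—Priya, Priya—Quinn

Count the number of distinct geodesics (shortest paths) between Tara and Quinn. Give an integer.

The shortest distance is 2. The length-2 paths are: Tara–Halim–Quinn; Tara–Priya–Quinn.
That gives 2 distinct shortest paths.

2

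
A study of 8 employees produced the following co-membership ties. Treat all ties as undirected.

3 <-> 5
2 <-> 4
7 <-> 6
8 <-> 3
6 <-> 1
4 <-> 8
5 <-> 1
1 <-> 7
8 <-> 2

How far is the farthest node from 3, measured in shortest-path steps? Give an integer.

Distances from 3: 1:2, 2:2, 4:2, 5:1, 6:3, 7:3, 8:1.
The largest is 3 (to 6 and 7), so the eccentricity of 3 is 3.

3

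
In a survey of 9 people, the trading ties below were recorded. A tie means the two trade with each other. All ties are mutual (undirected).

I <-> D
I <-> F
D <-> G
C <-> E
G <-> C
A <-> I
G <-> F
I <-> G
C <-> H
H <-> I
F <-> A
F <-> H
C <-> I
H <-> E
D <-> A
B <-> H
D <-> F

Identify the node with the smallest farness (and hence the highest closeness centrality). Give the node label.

Farness (sum of distances to all others) for each node — A:15, B:18, C:12, D:14, E:16, F:11, G:13, H:11, I:10.
The smallest farness is 10, for I, so I has the highest closeness.

I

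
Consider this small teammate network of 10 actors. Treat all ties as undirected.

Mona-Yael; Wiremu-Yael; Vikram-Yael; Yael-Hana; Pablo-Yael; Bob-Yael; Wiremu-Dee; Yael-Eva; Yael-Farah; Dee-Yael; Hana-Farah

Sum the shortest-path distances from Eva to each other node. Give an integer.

Distances from Eva: Bob:2, Dee:2, Farah:2, Hana:2, Mona:2, Pablo:2, Vikram:2, Wiremu:2, Yael:1.
Sum = 2 + 2 + 2 + 2 + 2 + 2 + 2 + 2 + 1 = 17.

17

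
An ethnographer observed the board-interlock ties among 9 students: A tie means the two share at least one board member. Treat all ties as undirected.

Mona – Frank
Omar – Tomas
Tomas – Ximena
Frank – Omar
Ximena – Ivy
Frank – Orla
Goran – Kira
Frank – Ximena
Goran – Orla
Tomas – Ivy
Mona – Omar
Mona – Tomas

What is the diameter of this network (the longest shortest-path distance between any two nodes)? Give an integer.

5

Eccentricity of each node (its greatest distance to any other): Frank:3, Goran:4, Ivy:5, Kira:5, Mona:4, Omar:4, Orla:3, Tomas:5, Ximena:4.
The maximum eccentricity is 5, realized for instance by the pair Kira–Tomas via Kira – Goran – Orla – Frank – Omar – Tomas. So the diameter is 5.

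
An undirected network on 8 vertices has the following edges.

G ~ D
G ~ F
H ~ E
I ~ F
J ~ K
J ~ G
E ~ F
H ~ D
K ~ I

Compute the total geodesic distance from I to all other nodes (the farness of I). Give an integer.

14

Distances from I: D:3, E:2, F:1, G:2, H:3, J:2, K:1.
Sum = 3 + 2 + 1 + 2 + 3 + 2 + 1 = 14.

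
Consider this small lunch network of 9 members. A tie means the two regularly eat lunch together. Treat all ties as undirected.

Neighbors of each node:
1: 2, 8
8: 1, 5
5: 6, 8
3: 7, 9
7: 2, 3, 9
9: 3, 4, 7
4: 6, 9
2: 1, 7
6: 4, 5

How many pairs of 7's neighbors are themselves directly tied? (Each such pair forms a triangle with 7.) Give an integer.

7's neighbors: 2, 3, and 9.
Neighbor pairs that are themselves tied: 7–3–9. Each forms one triangle with 7, for 1 in total.

1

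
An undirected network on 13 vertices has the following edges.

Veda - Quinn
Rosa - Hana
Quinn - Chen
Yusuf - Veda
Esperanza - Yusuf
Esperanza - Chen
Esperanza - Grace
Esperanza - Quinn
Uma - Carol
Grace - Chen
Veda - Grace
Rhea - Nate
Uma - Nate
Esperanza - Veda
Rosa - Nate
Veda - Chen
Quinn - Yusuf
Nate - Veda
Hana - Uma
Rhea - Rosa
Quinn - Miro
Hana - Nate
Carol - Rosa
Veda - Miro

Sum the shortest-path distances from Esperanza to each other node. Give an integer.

25

Distances from Esperanza: Carol:4, Chen:1, Grace:1, Hana:3, Miro:2, Nate:2, Quinn:1, Rhea:3, Rosa:3, Uma:3, Veda:1, Yusuf:1.
Sum = 4 + 1 + 1 + 3 + 2 + 2 + 1 + 3 + 3 + 3 + 1 + 1 = 25.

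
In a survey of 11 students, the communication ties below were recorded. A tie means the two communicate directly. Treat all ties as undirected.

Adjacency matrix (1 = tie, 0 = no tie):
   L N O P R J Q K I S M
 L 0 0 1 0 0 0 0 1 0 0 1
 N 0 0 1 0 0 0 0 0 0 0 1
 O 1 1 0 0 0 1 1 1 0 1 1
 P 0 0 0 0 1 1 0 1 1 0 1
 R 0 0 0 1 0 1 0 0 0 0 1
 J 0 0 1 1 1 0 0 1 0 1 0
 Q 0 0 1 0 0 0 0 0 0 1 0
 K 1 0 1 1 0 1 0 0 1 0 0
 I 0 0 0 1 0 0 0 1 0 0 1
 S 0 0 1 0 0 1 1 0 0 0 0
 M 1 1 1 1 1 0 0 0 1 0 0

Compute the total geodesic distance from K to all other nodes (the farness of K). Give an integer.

Distances from K: I:1, J:1, L:1, M:2, N:2, O:1, P:1, Q:2, R:2, S:2.
Sum = 1 + 1 + 1 + 2 + 2 + 1 + 1 + 2 + 2 + 2 = 15.

15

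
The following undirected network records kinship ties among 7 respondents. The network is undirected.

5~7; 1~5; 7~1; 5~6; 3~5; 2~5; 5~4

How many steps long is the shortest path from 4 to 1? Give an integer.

One shortest route is 4 – 5 – 1, which uses 2 edges, and 4 and 1 are not directly tied, so nothing shorter exists. So d(4,1) = 2.

2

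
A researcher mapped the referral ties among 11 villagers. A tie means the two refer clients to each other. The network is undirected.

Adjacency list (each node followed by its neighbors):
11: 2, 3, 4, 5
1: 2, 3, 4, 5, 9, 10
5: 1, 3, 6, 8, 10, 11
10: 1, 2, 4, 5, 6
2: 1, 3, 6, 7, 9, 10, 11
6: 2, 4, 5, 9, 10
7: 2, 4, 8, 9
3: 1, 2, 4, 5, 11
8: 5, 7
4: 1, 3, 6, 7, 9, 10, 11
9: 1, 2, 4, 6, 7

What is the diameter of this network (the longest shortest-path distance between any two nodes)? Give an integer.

Eccentricity of each node (its greatest distance to any other): 1:2, 2:2, 3:2, 4:2, 5:2, 6:2, 7:2, 8:2, 9:2, 10:2, 11:2.
The maximum eccentricity is 2, realized for instance by the pair 8–9 via 8 – 7 – 9. So the diameter is 2.

2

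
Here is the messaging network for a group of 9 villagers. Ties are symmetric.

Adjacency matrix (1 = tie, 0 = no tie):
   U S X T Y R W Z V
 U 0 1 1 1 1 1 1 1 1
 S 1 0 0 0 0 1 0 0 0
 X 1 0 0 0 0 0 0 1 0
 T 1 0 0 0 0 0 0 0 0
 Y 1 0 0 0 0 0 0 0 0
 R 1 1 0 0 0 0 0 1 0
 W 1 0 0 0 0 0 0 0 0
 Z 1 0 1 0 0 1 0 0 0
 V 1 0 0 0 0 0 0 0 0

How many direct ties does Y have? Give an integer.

1

Y is directly tied to U. That is 1 neighbor, so the degree of Y is 1.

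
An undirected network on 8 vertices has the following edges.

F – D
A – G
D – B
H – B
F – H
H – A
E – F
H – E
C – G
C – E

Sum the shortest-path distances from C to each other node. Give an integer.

Distances from C: A:2, B:3, D:3, E:1, F:2, G:1, H:2.
Sum = 2 + 3 + 3 + 1 + 2 + 1 + 2 = 14.

14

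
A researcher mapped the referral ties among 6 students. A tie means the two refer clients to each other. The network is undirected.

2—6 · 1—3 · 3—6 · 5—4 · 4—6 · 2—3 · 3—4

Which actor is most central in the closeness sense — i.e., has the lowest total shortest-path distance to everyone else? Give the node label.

Farness (sum of distances to all others) for each node — 1:10, 2:9, 3:6, 4:7, 5:11, 6:7.
The smallest farness is 6, for 3, so 3 has the highest closeness.

3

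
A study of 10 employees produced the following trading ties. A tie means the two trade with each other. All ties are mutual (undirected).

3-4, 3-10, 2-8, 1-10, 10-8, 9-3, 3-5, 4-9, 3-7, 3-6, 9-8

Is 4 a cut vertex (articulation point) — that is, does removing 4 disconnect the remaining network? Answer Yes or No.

No

Even without 4, every remaining node can still reach every other (the residual graph is connected), so 4 is not a cut vertex.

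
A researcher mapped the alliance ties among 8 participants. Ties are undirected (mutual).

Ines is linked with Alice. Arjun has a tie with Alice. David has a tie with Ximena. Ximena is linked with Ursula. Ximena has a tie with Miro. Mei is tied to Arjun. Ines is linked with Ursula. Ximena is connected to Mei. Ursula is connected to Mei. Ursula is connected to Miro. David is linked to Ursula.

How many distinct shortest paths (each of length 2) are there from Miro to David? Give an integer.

The shortest distance is 2. The length-2 paths are: Miro–Ursula–David; Miro–Ximena–David.
That gives 2 distinct shortest paths.

2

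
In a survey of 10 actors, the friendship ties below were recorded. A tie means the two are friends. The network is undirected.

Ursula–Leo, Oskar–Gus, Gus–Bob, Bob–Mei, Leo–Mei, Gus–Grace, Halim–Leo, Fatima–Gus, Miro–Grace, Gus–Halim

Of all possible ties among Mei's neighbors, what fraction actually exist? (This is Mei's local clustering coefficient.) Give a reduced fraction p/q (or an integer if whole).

Mei's neighbors: Bob and Leo (k = 2).
Possible neighbor pairs: C(2,2) = 1. Edges among them: none → e = 0.
Clustering(Mei) = 0/1.

0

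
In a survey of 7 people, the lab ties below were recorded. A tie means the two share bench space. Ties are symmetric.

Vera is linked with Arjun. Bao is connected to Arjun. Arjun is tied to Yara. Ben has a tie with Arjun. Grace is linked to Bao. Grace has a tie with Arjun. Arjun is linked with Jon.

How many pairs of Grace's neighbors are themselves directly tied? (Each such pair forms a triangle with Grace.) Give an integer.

Grace's neighbors: Arjun and Bao.
Neighbor pairs that are themselves tied: Grace–Arjun–Bao. Each forms one triangle with Grace, for 1 in total.

1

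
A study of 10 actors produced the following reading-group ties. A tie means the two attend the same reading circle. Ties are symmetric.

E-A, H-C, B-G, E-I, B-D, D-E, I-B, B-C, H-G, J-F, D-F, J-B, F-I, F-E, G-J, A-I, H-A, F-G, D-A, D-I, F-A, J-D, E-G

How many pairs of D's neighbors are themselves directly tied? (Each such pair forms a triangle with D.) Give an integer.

9

D's neighbors: A, B, E, F, I, and J.
Neighbor pairs that are themselves tied: D–A–E; D–A–F; D–A–I; D–B–I; D–B–J; D–E–F; D–E–I; D–F–I; D–F–J. Each forms one triangle with D, for 9 in total.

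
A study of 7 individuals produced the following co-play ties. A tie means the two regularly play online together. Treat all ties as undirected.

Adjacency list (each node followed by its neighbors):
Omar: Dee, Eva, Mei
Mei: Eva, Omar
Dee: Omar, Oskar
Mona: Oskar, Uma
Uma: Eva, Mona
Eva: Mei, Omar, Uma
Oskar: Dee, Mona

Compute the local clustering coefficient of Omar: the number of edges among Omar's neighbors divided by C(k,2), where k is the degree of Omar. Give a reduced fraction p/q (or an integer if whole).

Omar's neighbors: Dee, Eva, and Mei (k = 3).
Possible neighbor pairs: C(3,2) = 3. Edges among them: Eva–Mei → e = 1.
Clustering(Omar) = 1/3.

1/3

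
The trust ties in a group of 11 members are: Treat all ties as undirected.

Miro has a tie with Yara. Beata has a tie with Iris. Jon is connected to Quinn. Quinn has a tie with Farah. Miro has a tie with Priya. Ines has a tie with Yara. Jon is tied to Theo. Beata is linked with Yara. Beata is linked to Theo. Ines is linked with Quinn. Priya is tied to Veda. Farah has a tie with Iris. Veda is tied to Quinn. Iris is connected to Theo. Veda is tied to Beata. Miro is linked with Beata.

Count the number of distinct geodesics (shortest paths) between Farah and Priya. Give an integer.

The shortest distance is 3, and the only length-3 path is Farah–Quinn–Veda–Priya. So there is exactly 1 shortest path.

1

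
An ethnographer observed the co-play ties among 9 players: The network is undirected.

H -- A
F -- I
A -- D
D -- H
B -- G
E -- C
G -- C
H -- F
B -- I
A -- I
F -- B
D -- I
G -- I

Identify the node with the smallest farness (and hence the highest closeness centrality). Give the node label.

I

Farness (sum of distances to all others) for each node — A:16, B:14, C:19, D:16, E:26, F:16, G:14, H:19, I:12.
The smallest farness is 12, for I, so I has the highest closeness.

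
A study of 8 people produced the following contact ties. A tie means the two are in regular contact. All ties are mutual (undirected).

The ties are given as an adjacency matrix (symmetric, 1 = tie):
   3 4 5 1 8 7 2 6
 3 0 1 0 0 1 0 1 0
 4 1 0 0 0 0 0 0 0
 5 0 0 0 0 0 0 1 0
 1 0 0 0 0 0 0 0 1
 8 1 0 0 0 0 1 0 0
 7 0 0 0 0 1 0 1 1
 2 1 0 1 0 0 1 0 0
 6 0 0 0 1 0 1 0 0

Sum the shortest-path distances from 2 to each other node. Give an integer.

Distances from 2: 1:3, 3:1, 4:2, 5:1, 6:2, 7:1, 8:2.
Sum = 3 + 1 + 2 + 1 + 2 + 1 + 2 = 12.

12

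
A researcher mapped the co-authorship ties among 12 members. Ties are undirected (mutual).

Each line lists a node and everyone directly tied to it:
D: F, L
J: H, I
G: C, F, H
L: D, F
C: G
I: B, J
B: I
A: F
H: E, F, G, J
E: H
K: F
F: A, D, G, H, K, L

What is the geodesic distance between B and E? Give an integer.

4

One shortest route is B – I – J – H – E, which uses 4 edges, and at distance 3 from B we only reach {H}, which does not include E. So d(B,E) = 4.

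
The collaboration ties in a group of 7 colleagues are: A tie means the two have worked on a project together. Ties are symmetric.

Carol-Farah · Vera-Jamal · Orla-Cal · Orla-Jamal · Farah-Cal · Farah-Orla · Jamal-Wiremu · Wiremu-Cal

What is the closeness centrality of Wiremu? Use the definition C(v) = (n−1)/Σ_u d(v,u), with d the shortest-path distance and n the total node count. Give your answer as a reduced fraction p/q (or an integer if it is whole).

Distances from Wiremu: Cal:1, Carol:3, Farah:2, Jamal:1, Orla:2, Vera:2. Sum = 11.
n = 7, so closeness = 6/11.

6/11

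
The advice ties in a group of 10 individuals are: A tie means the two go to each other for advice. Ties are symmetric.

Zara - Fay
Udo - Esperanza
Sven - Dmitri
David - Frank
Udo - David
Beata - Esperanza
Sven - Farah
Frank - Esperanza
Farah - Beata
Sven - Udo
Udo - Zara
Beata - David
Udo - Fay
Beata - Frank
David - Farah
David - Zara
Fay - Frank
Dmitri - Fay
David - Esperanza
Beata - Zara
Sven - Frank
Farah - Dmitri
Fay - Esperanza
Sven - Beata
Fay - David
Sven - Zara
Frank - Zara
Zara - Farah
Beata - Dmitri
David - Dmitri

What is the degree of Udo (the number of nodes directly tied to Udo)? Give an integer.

Udo is directly tied to David, Esperanza, Fay, Sven, and Zara. That is 5 neighbors, so the degree of Udo is 5.

5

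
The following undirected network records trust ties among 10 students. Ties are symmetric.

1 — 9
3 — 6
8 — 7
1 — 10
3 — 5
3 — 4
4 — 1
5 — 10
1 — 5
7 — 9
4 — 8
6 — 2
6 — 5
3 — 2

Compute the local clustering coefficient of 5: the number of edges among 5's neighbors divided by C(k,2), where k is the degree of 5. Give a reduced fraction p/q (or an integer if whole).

5's neighbors: 1, 3, 6, and 10 (k = 4).
Possible neighbor pairs: C(4,2) = 6. Edges among them: 1–10, 3–6 → e = 2.
Clustering(5) = 2/6 = 1/3.

1/3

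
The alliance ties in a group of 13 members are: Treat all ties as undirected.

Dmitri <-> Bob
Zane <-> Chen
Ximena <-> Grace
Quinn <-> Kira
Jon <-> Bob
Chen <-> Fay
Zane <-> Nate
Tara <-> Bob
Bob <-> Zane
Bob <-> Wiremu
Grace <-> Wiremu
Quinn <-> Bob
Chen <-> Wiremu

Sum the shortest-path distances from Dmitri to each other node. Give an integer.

31

Distances from Dmitri: Bob:1, Chen:3, Fay:4, Grace:3, Jon:2, Kira:3, Nate:3, Quinn:2, Tara:2, Wiremu:2, Ximena:4, Zane:2.
Sum = 1 + 3 + 4 + 3 + 2 + 3 + 3 + 2 + 2 + 2 + 4 + 2 = 31.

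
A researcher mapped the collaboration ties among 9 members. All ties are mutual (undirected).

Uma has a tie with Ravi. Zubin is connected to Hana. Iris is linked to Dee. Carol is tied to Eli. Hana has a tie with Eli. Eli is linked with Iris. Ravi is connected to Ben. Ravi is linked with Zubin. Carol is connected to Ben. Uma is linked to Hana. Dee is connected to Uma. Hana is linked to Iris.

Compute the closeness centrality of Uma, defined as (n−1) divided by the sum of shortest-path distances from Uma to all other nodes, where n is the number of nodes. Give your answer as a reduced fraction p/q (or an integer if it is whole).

4/7

Distances from Uma: Ben:2, Carol:3, Dee:1, Eli:2, Hana:1, Iris:2, Ravi:1, Zubin:2. Sum = 14.
n = 9, so closeness = 8/14 = 4/7.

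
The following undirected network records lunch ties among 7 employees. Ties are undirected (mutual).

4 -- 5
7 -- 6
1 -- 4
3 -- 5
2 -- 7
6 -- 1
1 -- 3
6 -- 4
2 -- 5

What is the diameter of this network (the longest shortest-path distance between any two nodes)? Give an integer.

3

Eccentricity of each node (its greatest distance to any other): 1:3, 2:3, 3:3, 4:2, 5:2, 6:2, 7:3.
The maximum eccentricity is 3, realized for instance by the pair 3–7 via 3 – 1 – 6 – 7. So the diameter is 3.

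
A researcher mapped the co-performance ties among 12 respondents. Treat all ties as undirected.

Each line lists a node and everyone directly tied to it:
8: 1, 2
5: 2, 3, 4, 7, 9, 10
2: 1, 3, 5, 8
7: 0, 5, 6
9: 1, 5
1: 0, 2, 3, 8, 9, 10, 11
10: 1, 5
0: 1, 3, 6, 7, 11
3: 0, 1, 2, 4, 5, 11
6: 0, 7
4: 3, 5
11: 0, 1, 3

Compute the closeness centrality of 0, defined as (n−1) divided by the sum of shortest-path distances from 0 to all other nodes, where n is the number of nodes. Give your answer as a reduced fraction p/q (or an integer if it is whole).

Distances from 0: 1:1, 2:2, 3:1, 4:2, 5:2, 6:1, 7:1, 8:2, 9:2, 10:2, 11:1. Sum = 17.
n = 12, so closeness = 11/17.

11/17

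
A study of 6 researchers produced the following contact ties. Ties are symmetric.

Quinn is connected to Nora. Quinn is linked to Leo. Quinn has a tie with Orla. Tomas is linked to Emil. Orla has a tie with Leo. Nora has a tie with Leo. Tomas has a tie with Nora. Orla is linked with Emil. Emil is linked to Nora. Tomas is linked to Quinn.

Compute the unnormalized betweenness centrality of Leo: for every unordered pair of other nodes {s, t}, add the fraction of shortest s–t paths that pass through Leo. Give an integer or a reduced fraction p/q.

1/3

Pairs whose geodesics pass through Leo — Orla–Nora: 1/3.
All other pairs contribute 0.
Summing the contributions gives betweenness(Leo) = 1/3.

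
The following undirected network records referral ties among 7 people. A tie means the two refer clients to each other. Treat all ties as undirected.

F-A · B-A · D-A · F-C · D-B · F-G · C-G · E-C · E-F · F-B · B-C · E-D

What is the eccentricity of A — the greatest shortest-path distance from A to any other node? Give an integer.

2

Distances from A: B:1, C:2, D:1, E:2, F:1, G:2.
The largest is 2 (to E, C, and G), so the eccentricity of A is 2.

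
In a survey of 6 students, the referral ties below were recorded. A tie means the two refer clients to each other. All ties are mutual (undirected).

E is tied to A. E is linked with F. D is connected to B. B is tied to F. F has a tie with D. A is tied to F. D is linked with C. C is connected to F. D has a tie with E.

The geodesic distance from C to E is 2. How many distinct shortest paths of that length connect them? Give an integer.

The shortest distance is 2. The length-2 paths are: C–F–E; C–D–E.
That gives 2 distinct shortest paths.

2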